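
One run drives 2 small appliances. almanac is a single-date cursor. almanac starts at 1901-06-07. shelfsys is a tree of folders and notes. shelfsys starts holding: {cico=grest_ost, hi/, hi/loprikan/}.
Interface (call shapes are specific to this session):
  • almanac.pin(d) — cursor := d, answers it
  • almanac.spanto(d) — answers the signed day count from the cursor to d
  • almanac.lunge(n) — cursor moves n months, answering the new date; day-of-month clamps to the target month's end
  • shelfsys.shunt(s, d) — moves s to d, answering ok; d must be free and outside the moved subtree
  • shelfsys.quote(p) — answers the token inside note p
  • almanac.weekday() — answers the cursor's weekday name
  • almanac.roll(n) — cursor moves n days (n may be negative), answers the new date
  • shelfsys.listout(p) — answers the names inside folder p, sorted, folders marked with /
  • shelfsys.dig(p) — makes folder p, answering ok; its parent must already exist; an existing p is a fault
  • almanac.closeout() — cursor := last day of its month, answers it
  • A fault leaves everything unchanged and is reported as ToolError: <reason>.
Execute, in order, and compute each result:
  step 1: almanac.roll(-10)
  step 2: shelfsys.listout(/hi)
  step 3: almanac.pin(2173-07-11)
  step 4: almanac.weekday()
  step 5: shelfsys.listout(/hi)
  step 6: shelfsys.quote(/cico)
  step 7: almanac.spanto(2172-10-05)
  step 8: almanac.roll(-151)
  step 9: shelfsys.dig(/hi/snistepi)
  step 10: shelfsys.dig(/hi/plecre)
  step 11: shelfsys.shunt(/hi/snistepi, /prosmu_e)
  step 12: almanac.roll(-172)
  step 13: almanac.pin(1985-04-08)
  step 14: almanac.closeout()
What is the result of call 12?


Answer: 2172-08-22

Derivation:
==> almanac.roll(n=-10)
<== 1901-05-28
==> shelfsys.listout(p=/hi)
<== [loprikan/]
==> almanac.pin(d=2173-07-11)
<== 2173-07-11
==> almanac.weekday()
<== Sunday
==> shelfsys.listout(p=/hi)
<== [loprikan/]
==> shelfsys.quote(p=/cico)
<== grest_ost
==> almanac.spanto(d=2172-10-05)
<== -279
==> almanac.roll(n=-151)
<== 2173-02-10
==> shelfsys.dig(p=/hi/snistepi)
<== ok
==> shelfsys.dig(p=/hi/plecre)
<== ok
==> shelfsys.shunt(s=/hi/snistepi, d=/prosmu_e)
<== ok
==> almanac.roll(n=-172)
<== 2172-08-22
==> almanac.pin(d=1985-04-08)
<== 1985-04-08
==> almanac.closeout()
<== 1985-04-30


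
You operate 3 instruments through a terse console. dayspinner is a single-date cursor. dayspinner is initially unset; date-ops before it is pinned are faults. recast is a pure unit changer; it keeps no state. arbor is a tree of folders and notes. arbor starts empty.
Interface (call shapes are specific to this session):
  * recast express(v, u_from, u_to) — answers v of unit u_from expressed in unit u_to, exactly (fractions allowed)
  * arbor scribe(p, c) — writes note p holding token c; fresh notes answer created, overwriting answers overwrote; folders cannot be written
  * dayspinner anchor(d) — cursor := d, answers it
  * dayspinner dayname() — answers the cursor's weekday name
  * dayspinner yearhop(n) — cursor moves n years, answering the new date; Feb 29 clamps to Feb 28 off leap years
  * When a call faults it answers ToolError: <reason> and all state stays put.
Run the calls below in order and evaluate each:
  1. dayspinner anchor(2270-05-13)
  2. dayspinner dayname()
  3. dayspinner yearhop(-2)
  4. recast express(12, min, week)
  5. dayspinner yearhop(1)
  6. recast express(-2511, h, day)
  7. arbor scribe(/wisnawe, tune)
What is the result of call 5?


Answer: 2269-05-13

Derivation:
Do: dayspinner anchor[d=2270-05-13]
See: 2270-05-13
Do: dayspinner dayname[]
See: Friday
Do: dayspinner yearhop[n=-2]
See: 2268-05-13
Do: recast express[v=12; u_from=min; u_to=week]
See: 1/840
Do: dayspinner yearhop[n=1]
See: 2269-05-13
Do: recast express[v=-2511; u_from=h; u_to=day]
See: -837/8
Do: arbor scribe[p=/wisnawe; c=tune]
See: created


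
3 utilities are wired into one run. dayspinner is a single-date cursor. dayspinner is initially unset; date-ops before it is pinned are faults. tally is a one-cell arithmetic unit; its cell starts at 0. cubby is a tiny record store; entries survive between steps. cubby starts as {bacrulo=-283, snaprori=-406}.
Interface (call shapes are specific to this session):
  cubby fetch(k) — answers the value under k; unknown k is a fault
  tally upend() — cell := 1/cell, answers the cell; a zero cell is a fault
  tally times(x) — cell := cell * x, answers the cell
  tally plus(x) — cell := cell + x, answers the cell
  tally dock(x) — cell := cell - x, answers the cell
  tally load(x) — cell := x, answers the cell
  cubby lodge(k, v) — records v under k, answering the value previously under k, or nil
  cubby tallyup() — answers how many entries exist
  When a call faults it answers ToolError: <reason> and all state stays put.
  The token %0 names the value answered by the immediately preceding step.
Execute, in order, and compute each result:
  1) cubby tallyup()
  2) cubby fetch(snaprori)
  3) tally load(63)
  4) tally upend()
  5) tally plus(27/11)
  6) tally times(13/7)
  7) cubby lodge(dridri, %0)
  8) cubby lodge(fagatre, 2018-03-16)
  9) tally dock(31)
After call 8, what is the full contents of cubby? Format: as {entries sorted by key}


Answer: {bacrulo=-283, dridri=22256/4851, fagatre=2018-03-16, snaprori=-406}

Derivation:
==> cubby tallyup()
<== 2
==> cubby fetch(k=snaprori)
<== -406
==> tally load(x=63)
<== 63
==> tally upend()
<== 1/63
==> tally plus(x=27/11)
<== 1712/693
==> tally times(x=13/7)
<== 22256/4851
==> cubby lodge(k=dridri, v=%0)
<== nil
==> cubby lodge(k=fagatre, v=2018-03-16)
<== nil
==> tally dock(x=31)
<== -128125/4851


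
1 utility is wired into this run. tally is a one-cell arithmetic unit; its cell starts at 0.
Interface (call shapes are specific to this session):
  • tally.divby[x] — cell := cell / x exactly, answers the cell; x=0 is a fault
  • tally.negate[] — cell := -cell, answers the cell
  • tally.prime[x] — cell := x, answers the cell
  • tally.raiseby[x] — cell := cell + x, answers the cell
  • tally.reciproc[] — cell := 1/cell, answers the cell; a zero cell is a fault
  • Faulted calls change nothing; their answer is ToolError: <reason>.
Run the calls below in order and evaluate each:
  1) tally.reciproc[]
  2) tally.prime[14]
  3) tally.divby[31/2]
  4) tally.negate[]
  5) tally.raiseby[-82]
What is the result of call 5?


! 1. tally.reciproc() == ToolError: reciprocal of zero
! 2. tally.prime(x: 14) == 14
! 3. tally.divby(x: 31/2) == 28/31
! 4. tally.negate() == -28/31
! 5. tally.raiseby(x: -82) == -2570/31

Answer: -2570/31


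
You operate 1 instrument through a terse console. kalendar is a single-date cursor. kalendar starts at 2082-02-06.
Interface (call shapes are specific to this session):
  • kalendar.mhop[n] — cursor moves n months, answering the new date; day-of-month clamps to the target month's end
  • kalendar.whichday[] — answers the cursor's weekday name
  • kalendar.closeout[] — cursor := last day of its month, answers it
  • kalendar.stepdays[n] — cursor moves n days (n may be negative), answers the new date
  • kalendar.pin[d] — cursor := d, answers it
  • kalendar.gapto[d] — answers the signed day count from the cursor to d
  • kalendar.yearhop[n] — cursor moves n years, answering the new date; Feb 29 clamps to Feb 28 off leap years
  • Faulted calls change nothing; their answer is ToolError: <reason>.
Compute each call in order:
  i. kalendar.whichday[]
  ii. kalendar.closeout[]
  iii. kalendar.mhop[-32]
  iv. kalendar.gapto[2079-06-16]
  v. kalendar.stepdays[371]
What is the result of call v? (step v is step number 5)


Answer: 2080-07-03

Derivation:
;; 1. kalendar.whichday() == Friday
;; 2. kalendar.closeout() == 2082-02-28
;; 3. kalendar.mhop(n='-32') == 2079-06-28
;; 4. kalendar.gapto(d='2079-06-16') == -12
;; 5. kalendar.stepdays(n='371') == 2080-07-03


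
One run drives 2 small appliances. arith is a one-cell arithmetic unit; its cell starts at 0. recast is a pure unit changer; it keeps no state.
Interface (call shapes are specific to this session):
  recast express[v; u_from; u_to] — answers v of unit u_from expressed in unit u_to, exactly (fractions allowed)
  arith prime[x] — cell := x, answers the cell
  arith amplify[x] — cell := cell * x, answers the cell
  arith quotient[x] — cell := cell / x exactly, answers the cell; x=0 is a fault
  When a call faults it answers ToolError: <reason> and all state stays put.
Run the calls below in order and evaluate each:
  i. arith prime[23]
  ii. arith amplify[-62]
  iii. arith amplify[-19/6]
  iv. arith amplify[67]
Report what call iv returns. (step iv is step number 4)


Answer: 907649/3

Derivation:
~$ arith prime x='23'
:: 23
~$ arith amplify x='-62'
:: -1426
~$ arith amplify x='-19/6'
:: 13547/3
~$ arith amplify x='67'
:: 907649/3


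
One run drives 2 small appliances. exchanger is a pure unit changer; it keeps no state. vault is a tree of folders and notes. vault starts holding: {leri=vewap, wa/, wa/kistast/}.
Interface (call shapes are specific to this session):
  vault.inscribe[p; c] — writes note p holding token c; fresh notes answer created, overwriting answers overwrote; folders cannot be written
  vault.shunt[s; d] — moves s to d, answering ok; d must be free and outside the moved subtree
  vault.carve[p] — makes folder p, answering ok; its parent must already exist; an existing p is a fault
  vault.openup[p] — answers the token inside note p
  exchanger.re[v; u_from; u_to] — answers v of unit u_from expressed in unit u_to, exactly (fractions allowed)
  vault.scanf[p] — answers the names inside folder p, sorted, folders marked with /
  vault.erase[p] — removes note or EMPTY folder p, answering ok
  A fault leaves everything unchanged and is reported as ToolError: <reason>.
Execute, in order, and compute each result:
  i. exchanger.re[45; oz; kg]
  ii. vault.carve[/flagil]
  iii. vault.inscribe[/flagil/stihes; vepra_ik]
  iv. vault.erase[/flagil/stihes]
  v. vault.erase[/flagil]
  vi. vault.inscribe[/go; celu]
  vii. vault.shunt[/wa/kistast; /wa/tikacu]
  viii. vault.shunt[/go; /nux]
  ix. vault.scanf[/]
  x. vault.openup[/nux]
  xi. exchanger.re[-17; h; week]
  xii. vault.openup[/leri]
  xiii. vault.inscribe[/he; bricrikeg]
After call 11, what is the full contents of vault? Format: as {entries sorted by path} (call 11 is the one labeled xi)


Answer: {leri=vewap, nux=celu, wa/, wa/tikacu/}

Derivation:
I invoke exchanger.re(v→45, u_from→oz, u_to→kg), giving 408233133/320000000.
Using vault.carve(p→/flagil), and get ok.
I use vault.inscribe(p→/flagil/stihes, c→vepra_ik), yielding created.
Now I run vault.erase(p→/flagil/stihes), yielding ok.
Using vault.erase(p→/flagil), → ok.
Using vault.inscribe(p→/go, c→celu), which returns created.
Then vault.shunt(s→/wa/kistast, d→/wa/tikacu): ok.
Invoking vault.shunt(s→/go, d→/nux), which returns ok.
I try vault.scanf(p→/): [leri, nux, wa/].
Using vault.openup(p→/nux), and get celu.
I try exchanger.re(v→-17, u_from→h, u_to→week), and observe -17/168.
Invoking vault.openup(p→/leri), → vewap.
I try vault.inscribe(p→/he, c→bricrikeg), which returns created.


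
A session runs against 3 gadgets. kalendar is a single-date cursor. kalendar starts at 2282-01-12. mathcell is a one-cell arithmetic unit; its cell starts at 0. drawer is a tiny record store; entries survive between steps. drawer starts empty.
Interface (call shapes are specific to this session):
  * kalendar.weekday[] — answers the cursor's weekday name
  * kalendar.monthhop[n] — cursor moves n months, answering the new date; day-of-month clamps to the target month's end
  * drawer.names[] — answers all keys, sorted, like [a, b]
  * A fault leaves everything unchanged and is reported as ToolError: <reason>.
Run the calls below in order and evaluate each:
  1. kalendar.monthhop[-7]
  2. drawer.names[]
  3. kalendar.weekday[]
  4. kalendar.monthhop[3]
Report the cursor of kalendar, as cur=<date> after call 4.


==> monthhop(n→-7)
<== 2281-06-12
==> names()
<== []
==> weekday()
<== Sunday
==> monthhop(n→3)
<== 2281-09-12

Answer: cur=2281-09-12


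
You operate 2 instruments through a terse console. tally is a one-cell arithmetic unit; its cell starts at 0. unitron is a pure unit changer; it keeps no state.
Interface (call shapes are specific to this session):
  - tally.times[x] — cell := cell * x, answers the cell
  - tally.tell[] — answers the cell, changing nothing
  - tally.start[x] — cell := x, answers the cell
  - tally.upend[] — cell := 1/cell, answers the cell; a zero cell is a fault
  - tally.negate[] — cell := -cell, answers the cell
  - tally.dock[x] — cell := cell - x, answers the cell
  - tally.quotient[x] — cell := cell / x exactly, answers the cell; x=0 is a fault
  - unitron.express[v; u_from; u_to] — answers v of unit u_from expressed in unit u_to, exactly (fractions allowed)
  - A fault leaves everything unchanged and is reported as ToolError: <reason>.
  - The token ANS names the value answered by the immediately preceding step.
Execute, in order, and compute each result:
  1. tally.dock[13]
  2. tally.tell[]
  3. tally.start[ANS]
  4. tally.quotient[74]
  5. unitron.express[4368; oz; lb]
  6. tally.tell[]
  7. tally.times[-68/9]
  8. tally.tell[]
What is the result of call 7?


Answer: 442/333

Derivation:
>>> tally.dock x→13
:: -13
>>> tally.tell
:: -13
>>> tally.start x→ANS
:: -13
>>> tally.quotient x→74
:: -13/74
>>> unitron.express v→4368 u_from→oz u_to→lb
:: 273
>>> tally.tell
:: -13/74
>>> tally.times x→-68/9
:: 442/333
>>> tally.tell
:: 442/333


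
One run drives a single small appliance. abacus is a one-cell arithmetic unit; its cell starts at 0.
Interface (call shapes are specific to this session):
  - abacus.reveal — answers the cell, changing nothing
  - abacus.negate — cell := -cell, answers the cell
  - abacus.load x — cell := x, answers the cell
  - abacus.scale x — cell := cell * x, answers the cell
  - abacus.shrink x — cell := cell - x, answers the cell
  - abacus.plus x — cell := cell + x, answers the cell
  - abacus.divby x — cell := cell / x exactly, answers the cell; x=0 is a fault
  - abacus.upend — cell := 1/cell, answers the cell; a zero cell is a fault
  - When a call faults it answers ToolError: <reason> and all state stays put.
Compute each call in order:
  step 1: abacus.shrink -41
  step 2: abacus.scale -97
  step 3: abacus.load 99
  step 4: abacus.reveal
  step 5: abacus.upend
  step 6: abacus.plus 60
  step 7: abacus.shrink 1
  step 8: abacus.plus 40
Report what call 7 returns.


;; 1. abacus.shrink(x: -41) -> 41
;; 2. abacus.scale(x: -97) -> -3977
;; 3. abacus.load(x: 99) -> 99
;; 4. abacus.reveal() -> 99
;; 5. abacus.upend() -> 1/99
;; 6. abacus.plus(x: 60) -> 5941/99
;; 7. abacus.shrink(x: 1) -> 5842/99
;; 8. abacus.plus(x: 40) -> 9802/99

Answer: 5842/99


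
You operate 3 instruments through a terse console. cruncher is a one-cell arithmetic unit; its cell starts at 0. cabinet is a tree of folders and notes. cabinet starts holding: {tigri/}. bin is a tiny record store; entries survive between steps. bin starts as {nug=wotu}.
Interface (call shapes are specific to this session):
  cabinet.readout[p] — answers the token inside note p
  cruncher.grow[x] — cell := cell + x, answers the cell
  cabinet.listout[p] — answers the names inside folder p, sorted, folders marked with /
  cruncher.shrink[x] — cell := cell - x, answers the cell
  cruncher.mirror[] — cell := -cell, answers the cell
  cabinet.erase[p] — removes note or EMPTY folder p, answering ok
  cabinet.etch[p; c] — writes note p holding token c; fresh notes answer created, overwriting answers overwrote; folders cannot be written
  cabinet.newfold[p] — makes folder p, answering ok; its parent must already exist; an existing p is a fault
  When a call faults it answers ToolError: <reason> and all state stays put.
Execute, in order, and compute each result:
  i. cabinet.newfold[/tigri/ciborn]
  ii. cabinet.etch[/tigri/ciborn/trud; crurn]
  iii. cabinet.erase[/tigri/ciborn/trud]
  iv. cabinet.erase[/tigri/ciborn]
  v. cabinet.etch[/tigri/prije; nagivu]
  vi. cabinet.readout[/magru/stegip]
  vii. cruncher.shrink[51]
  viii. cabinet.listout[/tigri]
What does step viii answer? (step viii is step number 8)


Do: cabinet.newfold[p='/tigri/ciborn']
See: ok
Do: cabinet.etch[p='/tigri/ciborn/trud'; c='crurn']
See: created
Do: cabinet.erase[p='/tigri/ciborn/trud']
See: ok
Do: cabinet.erase[p='/tigri/ciborn']
See: ok
Do: cabinet.etch[p='/tigri/prije'; c='nagivu']
See: created
Do: cabinet.readout[p='/magru/stegip']
See: ToolError: not found
Do: cruncher.shrink[x='51']
See: -51
Do: cabinet.listout[p='/tigri']
See: [prije]

Answer: [prije]


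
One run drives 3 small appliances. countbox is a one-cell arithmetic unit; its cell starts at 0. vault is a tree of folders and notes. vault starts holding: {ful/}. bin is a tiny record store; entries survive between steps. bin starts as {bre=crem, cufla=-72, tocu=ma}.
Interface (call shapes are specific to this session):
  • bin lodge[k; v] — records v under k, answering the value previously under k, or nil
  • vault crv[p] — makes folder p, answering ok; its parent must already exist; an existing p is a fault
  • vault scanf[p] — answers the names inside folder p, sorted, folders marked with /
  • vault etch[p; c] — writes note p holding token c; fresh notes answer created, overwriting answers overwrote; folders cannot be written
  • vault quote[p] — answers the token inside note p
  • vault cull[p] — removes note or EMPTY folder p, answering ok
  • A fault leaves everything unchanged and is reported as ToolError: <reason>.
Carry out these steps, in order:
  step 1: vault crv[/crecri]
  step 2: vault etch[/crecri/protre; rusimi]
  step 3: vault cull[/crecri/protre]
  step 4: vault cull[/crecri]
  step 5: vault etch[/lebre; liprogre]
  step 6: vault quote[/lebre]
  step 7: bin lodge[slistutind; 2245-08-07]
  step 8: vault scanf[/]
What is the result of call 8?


Answer: [ful/, lebre]

Derivation:
;; vault crv(p='/crecri') => ok
;; vault etch(p='/crecri/protre', c='rusimi') => created
;; vault cull(p='/crecri/protre') => ok
;; vault cull(p='/crecri') => ok
;; vault etch(p='/lebre', c='liprogre') => created
;; vault quote(p='/lebre') => liprogre
;; bin lodge(k='slistutind', v='2245-08-07') => nil
;; vault scanf(p='/') => [ful/, lebre]


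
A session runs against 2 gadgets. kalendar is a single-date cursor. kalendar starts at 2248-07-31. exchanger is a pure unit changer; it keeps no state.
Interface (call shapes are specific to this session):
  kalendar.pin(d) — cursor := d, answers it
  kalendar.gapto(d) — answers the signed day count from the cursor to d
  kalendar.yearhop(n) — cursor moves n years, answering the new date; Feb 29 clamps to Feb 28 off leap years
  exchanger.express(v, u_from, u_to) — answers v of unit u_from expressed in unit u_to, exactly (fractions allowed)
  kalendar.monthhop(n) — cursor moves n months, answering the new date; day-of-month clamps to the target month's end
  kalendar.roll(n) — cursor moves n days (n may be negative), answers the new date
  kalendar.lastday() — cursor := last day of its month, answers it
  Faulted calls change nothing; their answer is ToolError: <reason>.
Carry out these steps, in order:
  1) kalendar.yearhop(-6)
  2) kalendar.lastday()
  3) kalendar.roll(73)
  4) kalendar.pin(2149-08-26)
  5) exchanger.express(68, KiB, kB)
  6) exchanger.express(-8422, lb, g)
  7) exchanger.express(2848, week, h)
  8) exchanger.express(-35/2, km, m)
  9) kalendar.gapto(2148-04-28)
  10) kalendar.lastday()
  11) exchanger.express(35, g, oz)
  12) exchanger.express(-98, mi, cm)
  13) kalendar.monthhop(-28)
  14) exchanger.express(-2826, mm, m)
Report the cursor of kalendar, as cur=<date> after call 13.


// yearhop(n=-6) == 2242-07-31
// lastday() == 2242-07-31
// roll(n=73) == 2242-10-12
// pin(d=2149-08-26) == 2149-08-26
// express(v=68, u_from=KiB, u_to=kB) == 8704/125
// express(v=-8422, u_from=lb, u_to=g) == -191007747007/50000
// express(v=2848, u_from=week, u_to=h) == 478464
// express(v=-35/2, u_from=km, u_to=m) == -17500
// gapto(d=2148-04-28) == -485
// lastday() == 2149-08-31
// express(v=35, u_from=g, u_to=oz) == 8000000/6479891
// express(v=-98, u_from=mi, u_to=cm) == -78857856/5
// monthhop(n=-28) == 2147-04-30
// express(v=-2826, u_from=mm, u_to=m) == -1413/500

Answer: cur=2147-04-30


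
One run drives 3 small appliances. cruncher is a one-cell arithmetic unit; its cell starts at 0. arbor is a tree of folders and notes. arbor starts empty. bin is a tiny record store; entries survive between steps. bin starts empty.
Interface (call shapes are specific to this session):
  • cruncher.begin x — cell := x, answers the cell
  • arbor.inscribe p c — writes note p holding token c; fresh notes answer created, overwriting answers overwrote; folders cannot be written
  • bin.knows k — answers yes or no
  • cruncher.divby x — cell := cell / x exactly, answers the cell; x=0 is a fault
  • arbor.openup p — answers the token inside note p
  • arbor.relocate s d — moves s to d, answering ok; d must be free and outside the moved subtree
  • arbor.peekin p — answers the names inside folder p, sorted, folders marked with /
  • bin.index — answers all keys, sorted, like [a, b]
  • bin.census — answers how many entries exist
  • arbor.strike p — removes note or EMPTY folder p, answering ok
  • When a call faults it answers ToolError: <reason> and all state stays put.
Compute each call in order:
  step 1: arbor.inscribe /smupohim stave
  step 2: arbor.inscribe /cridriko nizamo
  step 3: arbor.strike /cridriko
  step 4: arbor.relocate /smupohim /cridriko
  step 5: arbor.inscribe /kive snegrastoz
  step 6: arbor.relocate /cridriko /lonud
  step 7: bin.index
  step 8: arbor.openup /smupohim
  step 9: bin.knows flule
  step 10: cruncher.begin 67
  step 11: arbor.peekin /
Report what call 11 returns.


Answer: [kive, lonud]

Derivation:
Next I call inscribe with p: /smupohim, c: stave, and see created.
Using inscribe with p: /cridriko, c: nizamo, giving created.
I use strike with p: /cridriko, → ok.
Calling relocate with s: /smupohim, d: /cridriko, giving ok.
I call inscribe with p: /kive, c: snegrastoz, and get created.
I use relocate with s: /cridriko, d: /lonud, and see ok.
Now I run index(), which returns [].
I try openup with p: /smupohim, → ToolError: not found.
Then knows with k: flule, which returns no.
Now I run begin with x: 67, and observe 67.
I invoke peekin with p: /, and observe [kive, lonud].


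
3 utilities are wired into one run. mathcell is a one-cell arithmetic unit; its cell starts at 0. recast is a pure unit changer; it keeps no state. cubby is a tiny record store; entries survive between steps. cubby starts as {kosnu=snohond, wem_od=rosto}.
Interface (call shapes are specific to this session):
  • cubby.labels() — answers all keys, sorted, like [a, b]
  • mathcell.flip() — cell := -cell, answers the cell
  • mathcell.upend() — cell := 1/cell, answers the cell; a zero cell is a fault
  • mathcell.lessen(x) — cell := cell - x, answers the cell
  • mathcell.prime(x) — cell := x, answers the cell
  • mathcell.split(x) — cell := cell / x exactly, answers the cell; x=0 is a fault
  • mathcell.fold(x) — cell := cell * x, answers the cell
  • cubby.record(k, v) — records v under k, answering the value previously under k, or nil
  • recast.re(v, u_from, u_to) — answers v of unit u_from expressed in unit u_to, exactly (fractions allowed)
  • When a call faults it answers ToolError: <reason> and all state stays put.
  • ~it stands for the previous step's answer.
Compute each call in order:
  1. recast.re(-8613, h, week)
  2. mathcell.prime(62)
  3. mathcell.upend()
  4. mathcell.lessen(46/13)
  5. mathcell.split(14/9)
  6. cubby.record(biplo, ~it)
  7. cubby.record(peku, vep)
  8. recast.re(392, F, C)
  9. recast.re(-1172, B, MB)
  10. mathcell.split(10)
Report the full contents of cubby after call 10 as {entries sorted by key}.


[in] recast.re v='-8613' u_from='h' u_to='week'
= -2871/56
[in] mathcell.prime x='62'
= 62
[in] mathcell.upend
= 1/62
[in] mathcell.lessen x='46/13'
= -2839/806
[in] mathcell.split x='14/9'
= -25551/11284
[in] cubby.record k='biplo' v='~it'
= nil
[in] cubby.record k='peku' v='vep'
= nil
[in] recast.re v='392' u_from='F' u_to='C'
= 200
[in] recast.re v='-1172' u_from='B' u_to='MB'
= -293/250000
[in] mathcell.split x='10'
= -25551/112840

Answer: {biplo=-25551/11284, kosnu=snohond, peku=vep, wem_od=rosto}


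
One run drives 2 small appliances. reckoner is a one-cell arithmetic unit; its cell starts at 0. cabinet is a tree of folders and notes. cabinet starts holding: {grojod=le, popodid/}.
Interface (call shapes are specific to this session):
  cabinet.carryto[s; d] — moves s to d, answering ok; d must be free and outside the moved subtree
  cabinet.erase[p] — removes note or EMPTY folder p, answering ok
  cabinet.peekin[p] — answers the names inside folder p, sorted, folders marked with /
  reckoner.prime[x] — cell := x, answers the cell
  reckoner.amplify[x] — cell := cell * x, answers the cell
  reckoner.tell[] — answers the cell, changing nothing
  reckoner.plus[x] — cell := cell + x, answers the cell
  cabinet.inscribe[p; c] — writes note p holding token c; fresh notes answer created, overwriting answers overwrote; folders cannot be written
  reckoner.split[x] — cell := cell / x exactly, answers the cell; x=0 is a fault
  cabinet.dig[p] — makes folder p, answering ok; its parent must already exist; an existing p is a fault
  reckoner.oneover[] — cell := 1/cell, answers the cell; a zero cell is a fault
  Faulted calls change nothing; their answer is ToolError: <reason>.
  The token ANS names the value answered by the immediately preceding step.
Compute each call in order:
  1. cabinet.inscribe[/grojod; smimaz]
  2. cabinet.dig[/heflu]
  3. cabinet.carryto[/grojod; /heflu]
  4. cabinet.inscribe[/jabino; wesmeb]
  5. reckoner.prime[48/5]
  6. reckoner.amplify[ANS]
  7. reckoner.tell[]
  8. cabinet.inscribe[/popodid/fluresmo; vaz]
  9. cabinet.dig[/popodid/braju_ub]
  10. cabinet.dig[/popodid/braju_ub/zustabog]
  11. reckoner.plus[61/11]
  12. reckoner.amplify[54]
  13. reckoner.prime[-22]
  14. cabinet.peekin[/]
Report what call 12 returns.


Then cabinet.inscribe on p: /grojod, c: smimaz, and see overwrote.
I use cabinet.dig on p: /heflu, and get ok.
Now I run cabinet.carryto on s: /grojod, d: /heflu, and observe ToolError: exists.
Invoking cabinet.inscribe on p: /jabino, c: wesmeb, and see created.
Next I call reckoner.prime on x: 48/5, → 48/5.
I call reckoner.amplify on x: ANS, and observe 2304/25.
I use reckoner.tell, — result: 2304/25.
I use cabinet.inscribe on p: /popodid/fluresmo, c: vaz, yielding created.
I use cabinet.dig on p: /popodid/braju_ub, — result: ok.
I try cabinet.dig on p: /popodid/braju_ub/zustabog, → ok.
Calling reckoner.plus on x: 61/11, and observe 26869/275.
Invoking reckoner.amplify on x: 54, and get 1450926/275.
Invoking reckoner.prime on x: -22, and observe -22.
Now I run cabinet.peekin on p: /, and see [grojod, heflu/, jabino, popodid/].

Answer: 1450926/275


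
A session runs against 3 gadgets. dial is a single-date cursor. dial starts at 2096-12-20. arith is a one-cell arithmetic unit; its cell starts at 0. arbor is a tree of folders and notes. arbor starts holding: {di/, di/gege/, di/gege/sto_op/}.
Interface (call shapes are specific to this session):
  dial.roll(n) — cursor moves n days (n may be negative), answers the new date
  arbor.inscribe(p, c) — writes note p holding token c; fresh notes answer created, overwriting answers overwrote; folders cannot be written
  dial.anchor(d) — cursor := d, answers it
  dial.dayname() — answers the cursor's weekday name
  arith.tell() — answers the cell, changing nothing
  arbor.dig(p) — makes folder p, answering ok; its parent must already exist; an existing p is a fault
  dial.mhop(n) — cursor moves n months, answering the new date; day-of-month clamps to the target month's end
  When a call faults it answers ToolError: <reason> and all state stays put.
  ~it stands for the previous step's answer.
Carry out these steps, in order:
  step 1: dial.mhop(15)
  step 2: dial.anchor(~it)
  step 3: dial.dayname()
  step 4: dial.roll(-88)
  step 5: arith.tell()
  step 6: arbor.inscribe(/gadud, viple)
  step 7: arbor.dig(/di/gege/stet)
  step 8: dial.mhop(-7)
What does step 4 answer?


Then dial.mhop with n='15', — result: 2098-03-20.
Now I run dial.anchor with d='~it', and observe 2098-03-20.
I try dial.dayname(), yielding Thursday.
I invoke dial.roll with n='-88', and get 2097-12-22.
Calling arith.tell(), yielding 0.
I call arbor.inscribe with p='/gadud', c='viple', which returns created.
Calling arbor.dig with p='/di/gege/stet', and see ok.
I try dial.mhop with n='-7', which returns 2097-05-22.

Answer: 2097-12-22


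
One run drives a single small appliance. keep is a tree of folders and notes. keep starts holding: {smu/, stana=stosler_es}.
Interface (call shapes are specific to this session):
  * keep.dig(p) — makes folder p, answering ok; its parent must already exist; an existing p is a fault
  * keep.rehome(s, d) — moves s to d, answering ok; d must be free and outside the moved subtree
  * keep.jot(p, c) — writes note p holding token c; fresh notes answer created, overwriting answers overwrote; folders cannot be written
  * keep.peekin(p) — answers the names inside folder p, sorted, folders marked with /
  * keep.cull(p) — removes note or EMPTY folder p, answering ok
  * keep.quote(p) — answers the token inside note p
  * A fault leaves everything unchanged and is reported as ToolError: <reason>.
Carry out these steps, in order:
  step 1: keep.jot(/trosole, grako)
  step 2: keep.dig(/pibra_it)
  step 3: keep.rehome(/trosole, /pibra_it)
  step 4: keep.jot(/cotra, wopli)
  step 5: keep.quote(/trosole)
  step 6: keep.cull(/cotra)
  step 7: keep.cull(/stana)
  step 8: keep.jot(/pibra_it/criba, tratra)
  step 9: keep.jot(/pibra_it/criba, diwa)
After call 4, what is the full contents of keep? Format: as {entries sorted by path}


Answer: {cotra=wopli, pibra_it/, smu/, stana=stosler_es, trosole=grako}

Derivation:
>>> keep.jot p='/trosole' c='grako'
  created
>>> keep.dig p='/pibra_it'
  ok
>>> keep.rehome s='/trosole' d='/pibra_it'
  ToolError: exists
>>> keep.jot p='/cotra' c='wopli'
  created
>>> keep.quote p='/trosole'
  grako
>>> keep.cull p='/cotra'
  ok
>>> keep.cull p='/stana'
  ok
>>> keep.jot p='/pibra_it/criba' c='tratra'
  created
>>> keep.jot p='/pibra_it/criba' c='diwa'
  overwrote


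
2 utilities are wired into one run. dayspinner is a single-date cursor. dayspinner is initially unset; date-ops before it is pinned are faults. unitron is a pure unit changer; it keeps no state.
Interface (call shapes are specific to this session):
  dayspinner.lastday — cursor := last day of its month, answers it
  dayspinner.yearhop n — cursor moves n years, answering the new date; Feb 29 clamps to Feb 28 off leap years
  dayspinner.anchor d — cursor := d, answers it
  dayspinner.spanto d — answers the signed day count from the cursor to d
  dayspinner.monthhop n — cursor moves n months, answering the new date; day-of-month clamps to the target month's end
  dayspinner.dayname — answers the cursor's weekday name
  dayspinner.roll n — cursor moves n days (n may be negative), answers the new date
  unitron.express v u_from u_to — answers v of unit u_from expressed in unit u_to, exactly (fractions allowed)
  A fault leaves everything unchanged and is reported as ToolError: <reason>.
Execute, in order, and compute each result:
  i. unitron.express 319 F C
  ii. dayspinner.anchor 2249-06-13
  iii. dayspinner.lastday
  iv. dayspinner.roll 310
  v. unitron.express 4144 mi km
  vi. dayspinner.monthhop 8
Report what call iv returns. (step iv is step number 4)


Answer: 2250-05-06

Derivation:
> unitron.express v→319 u_from→F u_to→C
= 1435/9
> dayspinner.anchor d→2249-06-13
= 2249-06-13
> dayspinner.lastday
= 2249-06-30
> dayspinner.roll n→310
= 2250-05-06
> unitron.express v→4144 u_from→mi u_to→km
= 104205024/15625
> dayspinner.monthhop n→8
= 2251-01-06


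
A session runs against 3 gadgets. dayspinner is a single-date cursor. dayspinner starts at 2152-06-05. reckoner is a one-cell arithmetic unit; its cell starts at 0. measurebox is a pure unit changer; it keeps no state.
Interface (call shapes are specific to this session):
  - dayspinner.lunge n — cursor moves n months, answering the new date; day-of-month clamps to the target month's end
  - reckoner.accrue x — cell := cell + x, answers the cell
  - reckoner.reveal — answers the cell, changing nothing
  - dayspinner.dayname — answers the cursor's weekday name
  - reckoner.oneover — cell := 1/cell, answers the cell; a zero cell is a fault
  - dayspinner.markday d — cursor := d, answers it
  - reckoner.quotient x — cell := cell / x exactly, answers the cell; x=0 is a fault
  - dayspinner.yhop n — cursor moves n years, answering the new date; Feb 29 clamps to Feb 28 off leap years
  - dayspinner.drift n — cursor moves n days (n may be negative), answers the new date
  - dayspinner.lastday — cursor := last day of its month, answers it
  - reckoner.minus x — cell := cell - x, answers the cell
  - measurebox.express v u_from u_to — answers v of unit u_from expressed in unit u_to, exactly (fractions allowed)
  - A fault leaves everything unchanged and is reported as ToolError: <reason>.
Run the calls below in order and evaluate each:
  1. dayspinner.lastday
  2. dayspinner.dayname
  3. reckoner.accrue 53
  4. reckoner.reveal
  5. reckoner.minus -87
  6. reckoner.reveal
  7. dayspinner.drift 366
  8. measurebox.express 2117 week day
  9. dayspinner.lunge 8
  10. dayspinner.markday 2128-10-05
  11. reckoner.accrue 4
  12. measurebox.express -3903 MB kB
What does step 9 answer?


Answer: 2154-03-01

Derivation:
>>> dayspinner.lastday
:: 2152-06-30
>>> dayspinner.dayname
:: Friday
>>> reckoner.accrue x→53
:: 53
>>> reckoner.reveal
:: 53
>>> reckoner.minus x→-87
:: 140
>>> reckoner.reveal
:: 140
>>> dayspinner.drift n→366
:: 2153-07-01
>>> measurebox.express v→2117 u_from→week u_to→day
:: 14819
>>> dayspinner.lunge n→8
:: 2154-03-01
>>> dayspinner.markday d→2128-10-05
:: 2128-10-05
>>> reckoner.accrue x→4
:: 144
>>> measurebox.express v→-3903 u_from→MB u_to→kB
:: -3903000


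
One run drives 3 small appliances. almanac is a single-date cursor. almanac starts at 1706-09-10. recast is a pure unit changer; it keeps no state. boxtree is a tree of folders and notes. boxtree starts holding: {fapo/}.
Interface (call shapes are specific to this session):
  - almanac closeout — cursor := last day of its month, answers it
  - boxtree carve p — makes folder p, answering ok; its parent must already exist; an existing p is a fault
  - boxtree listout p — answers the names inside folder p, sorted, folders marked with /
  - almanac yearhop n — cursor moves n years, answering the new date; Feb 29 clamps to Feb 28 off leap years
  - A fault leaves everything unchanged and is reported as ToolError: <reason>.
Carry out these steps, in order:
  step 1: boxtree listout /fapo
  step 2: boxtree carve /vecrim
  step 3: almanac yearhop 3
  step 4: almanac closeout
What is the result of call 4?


Answer: 1709-09-30

Derivation:
→ boxtree listout(p=/fapo)
← []
→ boxtree carve(p=/vecrim)
← ok
→ almanac yearhop(n=3)
← 1709-09-10
→ almanac closeout()
← 1709-09-30


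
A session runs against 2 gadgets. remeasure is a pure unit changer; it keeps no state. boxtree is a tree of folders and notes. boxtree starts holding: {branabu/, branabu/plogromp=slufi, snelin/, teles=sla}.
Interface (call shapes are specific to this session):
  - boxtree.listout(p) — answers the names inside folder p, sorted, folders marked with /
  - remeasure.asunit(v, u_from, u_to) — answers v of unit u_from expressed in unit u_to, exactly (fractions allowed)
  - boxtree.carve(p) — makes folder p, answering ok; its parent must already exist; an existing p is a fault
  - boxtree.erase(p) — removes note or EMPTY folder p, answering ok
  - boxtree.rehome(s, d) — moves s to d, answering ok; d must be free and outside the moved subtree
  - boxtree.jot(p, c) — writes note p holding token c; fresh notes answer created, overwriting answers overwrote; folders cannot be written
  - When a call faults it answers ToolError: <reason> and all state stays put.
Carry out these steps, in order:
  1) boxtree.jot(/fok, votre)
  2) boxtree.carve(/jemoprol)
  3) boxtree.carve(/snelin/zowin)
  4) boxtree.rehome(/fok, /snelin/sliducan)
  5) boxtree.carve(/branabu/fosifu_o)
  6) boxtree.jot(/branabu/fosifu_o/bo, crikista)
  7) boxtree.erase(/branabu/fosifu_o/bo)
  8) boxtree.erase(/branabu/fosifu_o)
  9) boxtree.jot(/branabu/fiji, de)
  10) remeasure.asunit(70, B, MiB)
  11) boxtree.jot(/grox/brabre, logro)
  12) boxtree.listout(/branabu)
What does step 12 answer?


-- jot(p=/fok, c=votre) => created
-- carve(p=/jemoprol) => ok
-- carve(p=/snelin/zowin) => ok
-- rehome(s=/fok, d=/snelin/sliducan) => ok
-- carve(p=/branabu/fosifu_o) => ok
-- jot(p=/branabu/fosifu_o/bo, c=crikista) => created
-- erase(p=/branabu/fosifu_o/bo) => ok
-- erase(p=/branabu/fosifu_o) => ok
-- jot(p=/branabu/fiji, c=de) => created
-- asunit(v=70, u_from=B, u_to=MiB) => 35/524288
-- jot(p=/grox/brabre, c=logro) => ToolError: no parent
-- listout(p=/branabu) => [fiji, plogromp]

Answer: [fiji, plogromp]


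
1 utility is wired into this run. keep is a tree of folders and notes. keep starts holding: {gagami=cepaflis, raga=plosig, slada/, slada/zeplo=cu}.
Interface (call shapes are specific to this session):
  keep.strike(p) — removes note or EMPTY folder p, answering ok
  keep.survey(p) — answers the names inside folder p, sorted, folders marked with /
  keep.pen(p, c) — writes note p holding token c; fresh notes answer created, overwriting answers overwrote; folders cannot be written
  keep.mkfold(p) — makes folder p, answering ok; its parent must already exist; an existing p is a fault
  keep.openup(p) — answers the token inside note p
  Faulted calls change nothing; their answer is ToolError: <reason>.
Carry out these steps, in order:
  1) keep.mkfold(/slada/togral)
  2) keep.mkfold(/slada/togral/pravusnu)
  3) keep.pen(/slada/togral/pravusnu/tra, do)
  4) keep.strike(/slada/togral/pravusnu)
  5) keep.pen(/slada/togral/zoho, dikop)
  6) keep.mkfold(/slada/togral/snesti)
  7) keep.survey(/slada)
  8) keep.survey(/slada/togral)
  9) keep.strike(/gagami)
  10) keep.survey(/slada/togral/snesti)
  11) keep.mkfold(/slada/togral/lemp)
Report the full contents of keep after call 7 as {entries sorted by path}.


Answer: {gagami=cepaflis, raga=plosig, slada/, slada/togral/, slada/togral/pravusnu/, slada/togral/pravusnu/tra=do, slada/togral/snesti/, slada/togral/zoho=dikop, slada/zeplo=cu}

Derivation:
Step: keep.mkfold[p=/slada/togral]
Result: ok
Step: keep.mkfold[p=/slada/togral/pravusnu]
Result: ok
Step: keep.pen[p=/slada/togral/pravusnu/tra; c=do]
Result: created
Step: keep.strike[p=/slada/togral/pravusnu]
Result: ToolError: not empty
Step: keep.pen[p=/slada/togral/zoho; c=dikop]
Result: created
Step: keep.mkfold[p=/slada/togral/snesti]
Result: ok
Step: keep.survey[p=/slada]
Result: [togral/, zeplo]
Step: keep.survey[p=/slada/togral]
Result: [pravusnu/, snesti/, zoho]
Step: keep.strike[p=/gagami]
Result: ok
Step: keep.survey[p=/slada/togral/snesti]
Result: []
Step: keep.mkfold[p=/slada/togral/lemp]
Result: ok


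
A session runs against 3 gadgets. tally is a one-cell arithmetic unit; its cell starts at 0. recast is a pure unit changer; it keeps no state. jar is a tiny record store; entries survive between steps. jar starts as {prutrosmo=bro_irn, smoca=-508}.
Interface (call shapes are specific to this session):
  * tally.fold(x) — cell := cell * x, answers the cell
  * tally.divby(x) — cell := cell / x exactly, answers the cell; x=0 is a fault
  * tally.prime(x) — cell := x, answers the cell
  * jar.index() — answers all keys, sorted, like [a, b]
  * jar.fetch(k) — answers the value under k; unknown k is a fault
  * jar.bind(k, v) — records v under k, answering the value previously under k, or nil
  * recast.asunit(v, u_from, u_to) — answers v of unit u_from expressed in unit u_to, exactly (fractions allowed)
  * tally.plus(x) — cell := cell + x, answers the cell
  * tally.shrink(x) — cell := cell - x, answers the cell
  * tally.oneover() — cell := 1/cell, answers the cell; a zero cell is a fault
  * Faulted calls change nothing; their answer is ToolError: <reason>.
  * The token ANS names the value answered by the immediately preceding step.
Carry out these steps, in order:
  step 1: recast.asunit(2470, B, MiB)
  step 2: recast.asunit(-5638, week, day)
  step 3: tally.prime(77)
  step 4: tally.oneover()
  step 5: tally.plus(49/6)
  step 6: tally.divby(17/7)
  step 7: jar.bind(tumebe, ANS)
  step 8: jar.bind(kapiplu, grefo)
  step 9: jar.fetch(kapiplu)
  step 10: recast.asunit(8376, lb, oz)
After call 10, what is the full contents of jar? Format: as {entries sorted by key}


Answer: {kapiplu=grefo, prutrosmo=bro_irn, smoca=-508, tumebe=3779/1122}

Derivation:
;; asunit(v→2470, u_from→B, u_to→MiB) ~> 1235/524288
;; asunit(v→-5638, u_from→week, u_to→day) ~> -39466
;; prime(x→77) ~> 77
;; oneover() ~> 1/77
;; plus(x→49/6) ~> 3779/462
;; divby(x→17/7) ~> 3779/1122
;; bind(k→tumebe, v→ANS) ~> nil
;; bind(k→kapiplu, v→grefo) ~> nil
;; fetch(k→kapiplu) ~> grefo
;; asunit(v→8376, u_from→lb, u_to→oz) ~> 134016
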